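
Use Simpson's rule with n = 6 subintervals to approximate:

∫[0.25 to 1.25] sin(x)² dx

f(x) = sin(x)²
a = 0.25, b = 1.25, n = 6
h = (b - a)/n = 0.166667

Simpson's rule: (h/3)[f(x₀) + 4f(x₁) + 2f(x₂) + ... + f(xₙ)]

x_0 = 0.2500, f(x_0) = 0.061209, coefficient = 1
x_1 = 0.4167, f(x_1) = 0.163794, coefficient = 4
x_2 = 0.5833, f(x_2) = 0.303391, coefficient = 2
x_3 = 0.7500, f(x_3) = 0.464631, coefficient = 4
x_4 = 0.9167, f(x_4) = 0.629766, coefficient = 2
x_5 = 1.0833, f(x_5) = 0.780615, coefficient = 4
x_6 = 1.2500, f(x_6) = 0.900572, coefficient = 1

I ≈ (0.166667/3) × 8.464253 = 0.470236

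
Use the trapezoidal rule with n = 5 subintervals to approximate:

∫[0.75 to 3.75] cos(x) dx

f(x) = cos(x)
a = 0.75, b = 3.75, n = 5
h = (b - a)/n = 0.600000

Trapezoidal rule: (h/2)[f(x₀) + 2f(x₁) + 2f(x₂) + ... + f(xₙ)]

x_0 = 0.7500, f(x_0) = 0.731689, coefficient = 1
x_1 = 1.3500, f(x_1) = 0.219007, coefficient = 2
x_2 = 1.9500, f(x_2) = -0.370181, coefficient = 2
x_3 = 2.5500, f(x_3) = -0.830054, coefficient = 2
x_4 = 3.1500, f(x_4) = -0.999965, coefficient = 2
x_5 = 3.7500, f(x_5) = -0.820559, coefficient = 1

I ≈ (0.600000/2) × -4.051255 = -1.215377
Exact value: -1.253200
Error: 0.037824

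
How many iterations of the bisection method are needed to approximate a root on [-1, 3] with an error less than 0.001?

We need (b-a)/2^n ≤ 0.001
(3 - (-1))/2^n ≤ 0.001
4/2^n ≤ 0.001
2^n ≥ 4000
n ≥ log₂(4000) = 11.97
n ≥ 12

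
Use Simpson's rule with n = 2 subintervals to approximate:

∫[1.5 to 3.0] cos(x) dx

f(x) = cos(x)
a = 1.5, b = 3.0, n = 2
h = (b - a)/n = 0.750000

Simpson's rule: (h/3)[f(x₀) + 4f(x₁) + 2f(x₂) + ... + f(xₙ)]

x_0 = 1.5000, f(x_0) = 0.070737, coefficient = 1
x_1 = 2.2500, f(x_1) = -0.628174, coefficient = 4
x_2 = 3.0000, f(x_2) = -0.989992, coefficient = 1

I ≈ (0.750000/3) × -3.431950 = -0.857987
Exact value: -0.856375
Error: 0.001612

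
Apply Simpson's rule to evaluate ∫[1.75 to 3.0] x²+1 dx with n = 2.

f(x) = x²+1
a = 1.75, b = 3.0, n = 2
h = (b - a)/n = 0.625000

Simpson's rule: (h/3)[f(x₀) + 4f(x₁) + 2f(x₂) + ... + f(xₙ)]

x_0 = 1.7500, f(x_0) = 4.062500, coefficient = 1
x_1 = 2.3750, f(x_1) = 6.640625, coefficient = 4
x_2 = 3.0000, f(x_2) = 10.000000, coefficient = 1

I ≈ (0.625000/3) × 40.625000 = 8.463542
Exact value: 8.463542
Error: 0.000000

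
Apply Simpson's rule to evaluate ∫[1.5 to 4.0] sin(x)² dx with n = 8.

f(x) = sin(x)²
a = 1.5, b = 4.0, n = 8
h = (b - a)/n = 0.312500

Simpson's rule: (h/3)[f(x₀) + 4f(x₁) + 2f(x₂) + ... + f(xₙ)]

x_0 = 1.5000, f(x_0) = 0.994996, coefficient = 1
x_1 = 1.8125, f(x_1) = 0.942708, coefficient = 4
x_2 = 2.1250, f(x_2) = 0.723044, coefficient = 2
x_3 = 2.4375, f(x_3) = 0.419052, coefficient = 4
x_4 = 2.7500, f(x_4) = 0.145665, coefficient = 2
x_5 = 3.0625, f(x_5) = 0.006243, coefficient = 4
x_6 = 3.3750, f(x_6) = 0.053497, coefficient = 2
x_7 = 3.6875, f(x_7) = 0.269562, coefficient = 4
x_8 = 4.0000, f(x_8) = 0.572750, coefficient = 1

I ≈ (0.312500/3) × 9.962419 = 1.037752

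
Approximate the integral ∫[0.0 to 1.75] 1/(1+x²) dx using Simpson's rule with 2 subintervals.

f(x) = 1/(1+x²)
a = 0.0, b = 1.75, n = 2
h = (b - a)/n = 0.875000

Simpson's rule: (h/3)[f(x₀) + 4f(x₁) + 2f(x₂) + ... + f(xₙ)]

x_0 = 0.0000, f(x_0) = 1.000000, coefficient = 1
x_1 = 0.8750, f(x_1) = 0.566372, coefficient = 4
x_2 = 1.7500, f(x_2) = 0.246154, coefficient = 1

I ≈ (0.875000/3) × 3.511641 = 1.024229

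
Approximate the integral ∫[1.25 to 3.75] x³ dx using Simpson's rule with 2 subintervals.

f(x) = x³
a = 1.25, b = 3.75, n = 2
h = (b - a)/n = 1.250000

Simpson's rule: (h/3)[f(x₀) + 4f(x₁) + 2f(x₂) + ... + f(xₙ)]

x_0 = 1.2500, f(x_0) = 1.953125, coefficient = 1
x_1 = 2.5000, f(x_1) = 15.625000, coefficient = 4
x_2 = 3.7500, f(x_2) = 52.734375, coefficient = 1

I ≈ (1.250000/3) × 117.187500 = 48.828125
Exact value: 48.828125
Error: 0.000000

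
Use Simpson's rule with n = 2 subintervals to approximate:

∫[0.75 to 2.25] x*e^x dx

f(x) = x*e^x
a = 0.75, b = 2.25, n = 2
h = (b - a)/n = 0.750000

Simpson's rule: (h/3)[f(x₀) + 4f(x₁) + 2f(x₂) + ... + f(xₙ)]

x_0 = 0.7500, f(x_0) = 1.587750, coefficient = 1
x_1 = 1.5000, f(x_1) = 6.722534, coefficient = 4
x_2 = 2.2500, f(x_2) = 21.347406, coefficient = 1

I ≈ (0.750000/3) × 49.825290 = 12.456323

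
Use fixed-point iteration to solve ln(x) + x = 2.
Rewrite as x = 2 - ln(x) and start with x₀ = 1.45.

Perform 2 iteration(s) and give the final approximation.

Equation: ln(x) + x = 2
Fixed-point form: x = 2 - ln(x)
x₀ = 1.45

x_1 = g(1.450000) = 1.628436
x_2 = g(1.628436) = 1.512380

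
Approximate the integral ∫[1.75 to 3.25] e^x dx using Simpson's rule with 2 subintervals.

f(x) = e^x
a = 1.75, b = 3.25, n = 2
h = (b - a)/n = 0.750000

Simpson's rule: (h/3)[f(x₀) + 4f(x₁) + 2f(x₂) + ... + f(xₙ)]

x_0 = 1.7500, f(x_0) = 5.754603, coefficient = 1
x_1 = 2.5000, f(x_1) = 12.182494, coefficient = 4
x_2 = 3.2500, f(x_2) = 25.790340, coefficient = 1

I ≈ (0.750000/3) × 80.274918 = 20.068730
Exact value: 20.035737
Error: 0.032992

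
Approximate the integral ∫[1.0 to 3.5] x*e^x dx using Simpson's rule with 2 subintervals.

f(x) = x*e^x
a = 1.0, b = 3.5, n = 2
h = (b - a)/n = 1.250000

Simpson's rule: (h/3)[f(x₀) + 4f(x₁) + 2f(x₂) + ... + f(xₙ)]

x_0 = 1.0000, f(x_0) = 2.718282, coefficient = 1
x_1 = 2.2500, f(x_1) = 21.347406, coefficient = 4
x_2 = 3.5000, f(x_2) = 115.904082, coefficient = 1

I ≈ (1.250000/3) × 204.011986 = 85.004994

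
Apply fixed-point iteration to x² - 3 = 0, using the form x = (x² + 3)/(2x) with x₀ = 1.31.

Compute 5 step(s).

Equation: x² - 3 = 0
Fixed-point form: x = (x² + 3)/(2x)
x₀ = 1.31

x_1 = g(1.310000) = 1.800038
x_2 = g(1.800038) = 1.733335
x_3 = g(1.733335) = 1.732051
x_4 = g(1.732051) = 1.732051
x_5 = g(1.732051) = 1.732051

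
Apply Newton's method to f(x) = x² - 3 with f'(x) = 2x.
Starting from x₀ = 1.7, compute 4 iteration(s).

f(x) = x² - 3
f'(x) = 2x
x₀ = 1.7

Newton-Raphson formula: x_{n+1} = x_n - f(x_n)/f'(x_n)

Iteration 1:
  f(1.700000) = -0.110000
  f'(1.700000) = 3.400000
  x_1 = 1.700000 - (-0.110000)/3.400000 = 1.732353
Iteration 2:
  f(1.732353) = 0.001047
  f'(1.732353) = 3.464706
  x_2 = 1.732353 - 0.001047/3.464706 = 1.732051
Iteration 3:
  f(1.732051) = 0.000000
  f'(1.732051) = 3.464102
  x_3 = 1.732051 - 0.000000/3.464102 = 1.732051
Iteration 4:
  f(1.732051) = 0.000000
  f'(1.732051) = 3.464102
  x_4 = 1.732051 - 0.000000/3.464102 = 1.732051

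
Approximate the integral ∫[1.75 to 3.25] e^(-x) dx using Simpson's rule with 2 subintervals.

f(x) = e^(-x)
a = 1.75, b = 3.25, n = 2
h = (b - a)/n = 0.750000

Simpson's rule: (h/3)[f(x₀) + 4f(x₁) + 2f(x₂) + ... + f(xₙ)]

x_0 = 1.7500, f(x_0) = 0.173774, coefficient = 1
x_1 = 2.5000, f(x_1) = 0.082085, coefficient = 4
x_2 = 3.2500, f(x_2) = 0.038774, coefficient = 1

I ≈ (0.750000/3) × 0.540888 = 0.135222
Exact value: 0.135000
Error: 0.000222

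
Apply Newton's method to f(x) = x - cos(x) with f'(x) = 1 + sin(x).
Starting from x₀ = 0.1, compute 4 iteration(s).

f(x) = x - cos(x)
f'(x) = 1 + sin(x)
x₀ = 0.1

Newton-Raphson formula: x_{n+1} = x_n - f(x_n)/f'(x_n)

Iteration 1:
  f(0.100000) = -0.895004
  f'(0.100000) = 1.099833
  x_1 = 0.100000 - (-0.895004)/1.099833 = 0.913763
Iteration 2:
  f(0.913763) = 0.302993
  f'(0.913763) = 1.791808
  x_2 = 0.913763 - 0.302993/1.791808 = 0.744664
Iteration 3:
  f(0.744664) = 0.009349
  f'(0.744664) = 1.677725
  x_3 = 0.744664 - 0.009349/1.677725 = 0.739092
Iteration 4:
  f(0.739092) = 0.000011
  f'(0.739092) = 1.673617
  x_4 = 0.739092 - 0.000011/1.673617 = 0.739085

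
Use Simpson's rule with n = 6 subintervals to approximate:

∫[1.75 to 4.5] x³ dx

f(x) = x³
a = 1.75, b = 4.5, n = 6
h = (b - a)/n = 0.458333

Simpson's rule: (h/3)[f(x₀) + 4f(x₁) + 2f(x₂) + ... + f(xₙ)]

x_0 = 1.7500, f(x_0) = 5.359375, coefficient = 1
x_1 = 2.2083, f(x_1) = 10.769459, coefficient = 4
x_2 = 2.6667, f(x_2) = 18.962963, coefficient = 2
x_3 = 3.1250, f(x_3) = 30.517578, coefficient = 4
x_4 = 3.5833, f(x_4) = 46.010995, coefficient = 2
x_5 = 4.0417, f(x_5) = 66.020906, coefficient = 4
x_6 = 4.5000, f(x_6) = 91.125000, coefficient = 1

I ≈ (0.458333/3) × 655.664062 = 100.170898
Exact value: 100.170898
Error: 0.000000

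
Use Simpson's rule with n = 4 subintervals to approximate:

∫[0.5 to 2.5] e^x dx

f(x) = e^x
a = 0.5, b = 2.5, n = 4
h = (b - a)/n = 0.500000

Simpson's rule: (h/3)[f(x₀) + 4f(x₁) + 2f(x₂) + ... + f(xₙ)]

x_0 = 0.5000, f(x_0) = 1.648721, coefficient = 1
x_1 = 1.0000, f(x_1) = 2.718282, coefficient = 4
x_2 = 1.5000, f(x_2) = 4.481689, coefficient = 2
x_3 = 2.0000, f(x_3) = 7.389056, coefficient = 4
x_4 = 2.5000, f(x_4) = 12.182494, coefficient = 1

I ≈ (0.500000/3) × 63.223945 = 10.537324
Exact value: 10.533773
Error: 0.003551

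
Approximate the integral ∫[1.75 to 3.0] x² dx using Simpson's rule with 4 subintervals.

f(x) = x²
a = 1.75, b = 3.0, n = 4
h = (b - a)/n = 0.312500

Simpson's rule: (h/3)[f(x₀) + 4f(x₁) + 2f(x₂) + ... + f(xₙ)]

x_0 = 1.7500, f(x_0) = 3.062500, coefficient = 1
x_1 = 2.0625, f(x_1) = 4.253906, coefficient = 4
x_2 = 2.3750, f(x_2) = 5.640625, coefficient = 2
x_3 = 2.6875, f(x_3) = 7.222656, coefficient = 4
x_4 = 3.0000, f(x_4) = 9.000000, coefficient = 1

I ≈ (0.312500/3) × 69.250000 = 7.213542
Exact value: 7.213542
Error: 0.000000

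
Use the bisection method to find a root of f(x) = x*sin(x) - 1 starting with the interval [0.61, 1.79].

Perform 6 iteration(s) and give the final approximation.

f(x) = x*sin(x) - 1
Initial interval: [0.61, 1.79]

Iteration 1:
  c_1 = (0.610000 + 1.790000)/2 = 1.200000
  f(c_1) = f(1.200000) = 0.118447
  f(a) × f(c) < 0, new interval: [0.610000, 1.200000]
Iteration 2:
  c_2 = (0.610000 + 1.200000)/2 = 0.905000
  f(c_2) = f(0.905000) = -0.288285
  f(a) × f(c) ≥ 0, new interval: [0.905000, 1.200000]
Iteration 3:
  c_3 = (0.905000 + 1.200000)/2 = 1.052500
  f(c_3) = f(1.052500) = -0.085731
  f(a) × f(c) ≥ 0, new interval: [1.052500, 1.200000]
Iteration 4:
  c_4 = (1.052500 + 1.200000)/2 = 1.126250
  f(c_4) = f(1.126250) = 0.016785
  f(a) × f(c) < 0, new interval: [1.052500, 1.126250]
Iteration 5:
  c_5 = (1.052500 + 1.126250)/2 = 1.089375
  f(c_5) = f(1.089375) = -0.034446
  f(a) × f(c) ≥ 0, new interval: [1.089375, 1.126250]
Iteration 6:
  c_6 = (1.089375 + 1.126250)/2 = 1.107813
  f(c_6) = f(1.107813) = -0.008814
  f(a) × f(c) ≥ 0, new interval: [1.107813, 1.126250]

After 6 iteration(s), the approximation is c_6 = 1.107813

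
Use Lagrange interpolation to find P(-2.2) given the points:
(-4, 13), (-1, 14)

Lagrange interpolation formula:
P(x) = Σ yᵢ × Lᵢ(x)
where Lᵢ(x) = Π_{j≠i} (x - xⱼ)/(xᵢ - xⱼ)

L_0(-2.2) = (-2.2 - (-1))/(-4 - (-1)) = 0.400000
L_1(-2.2) = (-2.2 - (-4))/(-1 - (-4)) = 0.600000

P(-2.2) = 13×L_0(-2.2) + 14×L_1(-2.2)
P(-2.2) = 13.600000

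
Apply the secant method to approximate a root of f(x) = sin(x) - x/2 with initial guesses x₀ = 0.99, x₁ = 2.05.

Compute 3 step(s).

f(x) = sin(x) - x/2
x₀ = 0.99, x₁ = 2.05

Secant formula: x_{n+1} = x_n - f(x_n)(x_n - x_{n-1})/(f(x_n) - f(x_{n-1}))

Iteration 1:
  f(0.990000) = 0.341026
  f(2.050000) = -0.137638
  x_2 = 2.050000 - (-0.137638)×(2.050000 - 0.990000)/(-0.137638 - 0.341026)
       = 1.745202
Iteration 2:
  f(2.050000) = -0.137638
  f(1.745202) = 0.112229
  x_3 = 1.745202 - 0.112229×(1.745202 - 2.050000)/(0.112229 - (-0.137638))
       = 1.882104
Iteration 3:
  f(1.745202) = 0.112229
  f(1.882104) = 0.010882
  x_4 = 1.882104 - 0.010882×(1.882104 - 1.745202)/(0.010882 - 0.112229)
       = 1.896803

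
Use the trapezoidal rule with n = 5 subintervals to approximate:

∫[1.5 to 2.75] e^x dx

f(x) = e^x
a = 1.5, b = 2.75, n = 5
h = (b - a)/n = 0.250000

Trapezoidal rule: (h/2)[f(x₀) + 2f(x₁) + 2f(x₂) + ... + f(xₙ)]

x_0 = 1.5000, f(x_0) = 4.481689, coefficient = 1
x_1 = 1.7500, f(x_1) = 5.754603, coefficient = 2
x_2 = 2.0000, f(x_2) = 7.389056, coefficient = 2
x_3 = 2.2500, f(x_3) = 9.487736, coefficient = 2
x_4 = 2.5000, f(x_4) = 12.182494, coefficient = 2
x_5 = 2.7500, f(x_5) = 15.642632, coefficient = 1

I ≈ (0.250000/2) × 89.752098 = 11.219012
Exact value: 11.160943
Error: 0.058069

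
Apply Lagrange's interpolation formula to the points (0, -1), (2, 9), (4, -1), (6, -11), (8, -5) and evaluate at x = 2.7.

Lagrange interpolation formula:
P(x) = Σ yᵢ × Lᵢ(x)
where Lᵢ(x) = Π_{j≠i} (x - xⱼ)/(xᵢ - xⱼ)

L_0(2.7) = (2.7 - 2)/(0 - 2) × (2.7 - 4)/(0 - 4) × (2.7 - 6)/(0 - 6) × (2.7 - 8)/(0 - 8) = -0.041448
L_1(2.7) = (2.7 - 0)/(2 - 0) × (2.7 - 4)/(2 - 4) × (2.7 - 6)/(2 - 6) × (2.7 - 8)/(2 - 8) = 0.639478
L_2(2.7) = (2.7 - 0)/(4 - 0) × (2.7 - 2)/(4 - 2) × (2.7 - 6)/(4 - 6) × (2.7 - 8)/(4 - 8) = 0.516502
L_3(2.7) = (2.7 - 0)/(6 - 0) × (2.7 - 2)/(6 - 2) × (2.7 - 4)/(6 - 4) × (2.7 - 8)/(6 - 8) = -0.135647
L_4(2.7) = (2.7 - 0)/(8 - 0) × (2.7 - 2)/(8 - 2) × (2.7 - 4)/(8 - 4) × (2.7 - 6)/(8 - 6) = 0.021115

P(2.7) = (-1)×L_0(2.7) + 9×L_1(2.7) + (-1)×L_2(2.7) + (-11)×L_3(2.7) + (-5)×L_4(2.7)
P(2.7) = 6.666791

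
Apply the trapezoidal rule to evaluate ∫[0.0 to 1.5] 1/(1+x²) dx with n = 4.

f(x) = 1/(1+x²)
a = 0.0, b = 1.5, n = 4
h = (b - a)/n = 0.375000

Trapezoidal rule: (h/2)[f(x₀) + 2f(x₁) + 2f(x₂) + ... + f(xₙ)]

x_0 = 0.0000, f(x_0) = 1.000000, coefficient = 1
x_1 = 0.3750, f(x_1) = 0.876712, coefficient = 2
x_2 = 0.7500, f(x_2) = 0.640000, coefficient = 2
x_3 = 1.1250, f(x_3) = 0.441379, coefficient = 2
x_4 = 1.5000, f(x_4) = 0.307692, coefficient = 1

I ≈ (0.375000/2) × 5.223876 = 0.979477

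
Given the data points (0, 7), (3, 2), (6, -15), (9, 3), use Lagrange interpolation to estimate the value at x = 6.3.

Lagrange interpolation formula:
P(x) = Σ yᵢ × Lᵢ(x)
where Lᵢ(x) = Π_{j≠i} (x - xⱼ)/(xᵢ - xⱼ)

L_0(6.3) = (6.3 - 3)/(0 - 3) × (6.3 - 6)/(0 - 6) × (6.3 - 9)/(0 - 9) = 0.016500
L_1(6.3) = (6.3 - 0)/(3 - 0) × (6.3 - 6)/(3 - 6) × (6.3 - 9)/(3 - 9) = -0.094500
L_2(6.3) = (6.3 - 0)/(6 - 0) × (6.3 - 3)/(6 - 3) × (6.3 - 9)/(6 - 9) = 1.039500
L_3(6.3) = (6.3 - 0)/(9 - 0) × (6.3 - 3)/(9 - 3) × (6.3 - 6)/(9 - 6) = 0.038500

P(6.3) = 7×L_0(6.3) + 2×L_1(6.3) + (-15)×L_2(6.3) + 3×L_3(6.3)
P(6.3) = -15.550500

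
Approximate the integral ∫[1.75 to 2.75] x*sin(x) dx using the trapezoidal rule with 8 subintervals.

f(x) = x*sin(x)
a = 1.75, b = 2.75, n = 8
h = (b - a)/n = 0.125000

Trapezoidal rule: (h/2)[f(x₀) + 2f(x₁) + 2f(x₂) + ... + f(xₙ)]

x_0 = 1.7500, f(x_0) = 1.721975, coefficient = 1
x_1 = 1.8750, f(x_1) = 1.788911, coefficient = 2
x_2 = 2.0000, f(x_2) = 1.818595, coefficient = 2
x_3 = 2.1250, f(x_3) = 1.806930, coefficient = 2
x_4 = 2.2500, f(x_4) = 1.750665, coefficient = 2
x_5 = 2.3750, f(x_5) = 1.647502, coefficient = 2
x_6 = 2.5000, f(x_6) = 1.496180, coefficient = 2
x_7 = 2.6250, f(x_7) = 1.296541, coefficient = 2
x_8 = 2.7500, f(x_8) = 1.049568, coefficient = 1

I ≈ (0.125000/2) × 25.982189 = 1.623887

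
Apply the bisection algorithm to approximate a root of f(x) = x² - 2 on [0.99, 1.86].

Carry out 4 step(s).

f(x) = x² - 2
Initial interval: [0.99, 1.86]

Iteration 1:
  c_1 = (0.990000 + 1.860000)/2 = 1.425000
  f(c_1) = f(1.425000) = 0.030625
  f(a) × f(c) < 0, new interval: [0.990000, 1.425000]
Iteration 2:
  c_2 = (0.990000 + 1.425000)/2 = 1.207500
  f(c_2) = f(1.207500) = -0.541944
  f(a) × f(c) ≥ 0, new interval: [1.207500, 1.425000]
Iteration 3:
  c_3 = (1.207500 + 1.425000)/2 = 1.316250
  f(c_3) = f(1.316250) = -0.267486
  f(a) × f(c) ≥ 0, new interval: [1.316250, 1.425000]
Iteration 4:
  c_4 = (1.316250 + 1.425000)/2 = 1.370625
  f(c_4) = f(1.370625) = -0.121387
  f(a) × f(c) ≥ 0, new interval: [1.370625, 1.425000]

After 4 iteration(s), the approximation is c_4 = 1.370625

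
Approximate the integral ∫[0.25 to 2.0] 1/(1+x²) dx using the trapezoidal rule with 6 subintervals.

f(x) = 1/(1+x²)
a = 0.25, b = 2.0, n = 6
h = (b - a)/n = 0.291667

Trapezoidal rule: (h/2)[f(x₀) + 2f(x₁) + 2f(x₂) + ... + f(xₙ)]

x_0 = 0.2500, f(x_0) = 0.941176, coefficient = 1
x_1 = 0.5417, f(x_1) = 0.773154, coefficient = 2
x_2 = 0.8333, f(x_2) = 0.590164, coefficient = 2
x_3 = 1.1250, f(x_3) = 0.441379, coefficient = 2
x_4 = 1.4167, f(x_4) = 0.332564, coefficient = 2
x_5 = 1.7083, f(x_5) = 0.255206, coefficient = 2
x_6 = 2.0000, f(x_6) = 0.200000, coefficient = 1

I ≈ (0.291667/2) × 5.926111 = 0.864224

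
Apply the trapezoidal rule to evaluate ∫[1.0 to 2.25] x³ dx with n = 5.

f(x) = x³
a = 1.0, b = 2.25, n = 5
h = (b - a)/n = 0.250000

Trapezoidal rule: (h/2)[f(x₀) + 2f(x₁) + 2f(x₂) + ... + f(xₙ)]

x_0 = 1.0000, f(x_0) = 1.000000, coefficient = 1
x_1 = 1.2500, f(x_1) = 1.953125, coefficient = 2
x_2 = 1.5000, f(x_2) = 3.375000, coefficient = 2
x_3 = 1.7500, f(x_3) = 5.359375, coefficient = 2
x_4 = 2.0000, f(x_4) = 8.000000, coefficient = 2
x_5 = 2.2500, f(x_5) = 11.390625, coefficient = 1

I ≈ (0.250000/2) × 49.765625 = 6.220703
Exact value: 6.157227
Error: 0.063477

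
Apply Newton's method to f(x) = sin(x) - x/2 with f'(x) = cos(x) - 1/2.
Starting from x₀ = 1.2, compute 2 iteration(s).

f(x) = sin(x) - x/2
f'(x) = cos(x) - 1/2
x₀ = 1.2

Newton-Raphson formula: x_{n+1} = x_n - f(x_n)/f'(x_n)

Iteration 1:
  f(1.200000) = 0.332039
  f'(1.200000) = -0.137642
  x_1 = 1.200000 - 0.332039/(-0.137642) = 3.612334
Iteration 2:
  f(3.612334) = -2.259714
  f'(3.612334) = -1.391232
  x_2 = 3.612334 - (-2.259714)/(-1.391232) = 1.988080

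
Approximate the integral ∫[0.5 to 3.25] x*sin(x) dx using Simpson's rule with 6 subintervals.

f(x) = x*sin(x)
a = 0.5, b = 3.25, n = 6
h = (b - a)/n = 0.458333

Simpson's rule: (h/3)[f(x₀) + 4f(x₁) + 2f(x₂) + ... + f(xₙ)]

x_0 = 0.5000, f(x_0) = 0.239713, coefficient = 1
x_1 = 0.9583, f(x_1) = 0.784141, coefficient = 4
x_2 = 1.4167, f(x_2) = 1.399873, coefficient = 2
x_3 = 1.8750, f(x_3) = 1.788911, coefficient = 4
x_4 = 2.3333, f(x_4) = 1.687200, coefficient = 2
x_5 = 2.7917, f(x_5) = 0.957062, coefficient = 4
x_6 = 3.2500, f(x_6) = -0.351634, coefficient = 1

I ≈ (0.458333/3) × 20.182683 = 3.083466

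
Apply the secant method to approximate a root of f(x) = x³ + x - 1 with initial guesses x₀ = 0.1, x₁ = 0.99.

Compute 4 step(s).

f(x) = x³ + x - 1
x₀ = 0.1, x₁ = 0.99

Secant formula: x_{n+1} = x_n - f(x_n)(x_n - x_{n-1})/(f(x_n) - f(x_{n-1}))

Iteration 1:
  f(0.100000) = -0.899000
  f(0.990000) = 0.960299
  x_2 = 0.990000 - 0.960299×(0.990000 - 0.100000)/(0.960299 - (-0.899000))
       = 0.530329
Iteration 2:
  f(0.990000) = 0.960299
  f(0.530329) = -0.320517
  x_3 = 0.530329 - (-0.320517)×(0.530329 - 0.990000)/(-0.320517 - 0.960299)
       = 0.645359
Iteration 3:
  f(0.530329) = -0.320517
  f(0.645359) = -0.085857
  x_4 = 0.645359 - (-0.085857)×(0.645359 - 0.530329)/(-0.085857 - (-0.320517))
       = 0.687446
Iteration 4:
  f(0.645359) = -0.085857
  f(0.687446) = 0.012320
  x_5 = 0.687446 - 0.012320×(0.687446 - 0.645359)/(0.012320 - (-0.085857))
       = 0.682164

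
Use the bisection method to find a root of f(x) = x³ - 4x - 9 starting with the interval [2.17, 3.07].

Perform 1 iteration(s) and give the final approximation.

f(x) = x³ - 4x - 9
Initial interval: [2.17, 3.07]

Iteration 1:
  c_1 = (2.170000 + 3.070000)/2 = 2.620000
  f(c_1) = f(2.620000) = -1.495272
  f(a) × f(c) ≥ 0, new interval: [2.620000, 3.070000]

After 1 iteration(s), the approximation is c_1 = 2.620000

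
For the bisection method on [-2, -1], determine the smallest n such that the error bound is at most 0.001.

We need (b-a)/2^n ≤ 0.001
(-1 - (-2))/2^n ≤ 0.001
1/2^n ≤ 0.001
2^n ≥ 1000
n ≥ log₂(1000) = 9.97
n ≥ 10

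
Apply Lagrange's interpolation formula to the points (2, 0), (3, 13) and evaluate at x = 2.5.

Lagrange interpolation formula:
P(x) = Σ yᵢ × Lᵢ(x)
where Lᵢ(x) = Π_{j≠i} (x - xⱼ)/(xᵢ - xⱼ)

L_0(2.5) = (2.5 - 3)/(2 - 3) = 0.500000
L_1(2.5) = (2.5 - 2)/(3 - 2) = 0.500000

P(2.5) = 0×L_0(2.5) + 13×L_1(2.5)
P(2.5) = 6.500000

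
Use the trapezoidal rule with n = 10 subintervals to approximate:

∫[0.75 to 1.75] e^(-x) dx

f(x) = e^(-x)
a = 0.75, b = 1.75, n = 10
h = (b - a)/n = 0.100000

Trapezoidal rule: (h/2)[f(x₀) + 2f(x₁) + 2f(x₂) + ... + f(xₙ)]

x_0 = 0.7500, f(x_0) = 0.472367, coefficient = 1
x_1 = 0.8500, f(x_1) = 0.427415, coefficient = 2
x_2 = 0.9500, f(x_2) = 0.386741, coefficient = 2
x_3 = 1.0500, f(x_3) = 0.349938, coefficient = 2
x_4 = 1.1500, f(x_4) = 0.316637, coefficient = 2
x_5 = 1.2500, f(x_5) = 0.286505, coefficient = 2
x_6 = 1.3500, f(x_6) = 0.259240, coefficient = 2
x_7 = 1.4500, f(x_7) = 0.234570, coefficient = 2
x_8 = 1.5500, f(x_8) = 0.212248, coefficient = 2
x_9 = 1.6500, f(x_9) = 0.192050, coefficient = 2
x_10 = 1.7500, f(x_10) = 0.173774, coefficient = 1

I ≈ (0.100000/2) × 5.976828 = 0.298841
Exact value: 0.298593
Error: 0.000249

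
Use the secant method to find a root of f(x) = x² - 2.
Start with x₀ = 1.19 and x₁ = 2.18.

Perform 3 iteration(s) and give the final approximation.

f(x) = x² - 2
x₀ = 1.19, x₁ = 2.18

Secant formula: x_{n+1} = x_n - f(x_n)(x_n - x_{n-1})/(f(x_n) - f(x_{n-1}))

Iteration 1:
  f(1.190000) = -0.583900
  f(2.180000) = 2.752400
  x_2 = 2.180000 - 2.752400×(2.180000 - 1.190000)/(2.752400 - (-0.583900))
       = 1.363264
Iteration 2:
  f(2.180000) = 2.752400
  f(1.363264) = -0.141511
  x_3 = 1.363264 - (-0.141511)×(1.363264 - 2.180000)/(-0.141511 - 2.752400)
       = 1.403202
Iteration 3:
  f(1.363264) = -0.141511
  f(1.403202) = -0.031024
  x_4 = 1.403202 - (-0.031024)×(1.403202 - 1.363264)/(-0.031024 - (-0.141511))
       = 1.414416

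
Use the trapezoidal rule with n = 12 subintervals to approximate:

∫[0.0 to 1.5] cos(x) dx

f(x) = cos(x)
a = 0.0, b = 1.5, n = 12
h = (b - a)/n = 0.125000

Trapezoidal rule: (h/2)[f(x₀) + 2f(x₁) + 2f(x₂) + ... + f(xₙ)]

x_0 = 0.0000, f(x_0) = 1.000000, coefficient = 1
x_1 = 0.1250, f(x_1) = 0.992198, coefficient = 2
x_2 = 0.2500, f(x_2) = 0.968912, coefficient = 2
x_3 = 0.3750, f(x_3) = 0.930508, coefficient = 2
x_4 = 0.5000, f(x_4) = 0.877583, coefficient = 2
x_5 = 0.6250, f(x_5) = 0.810963, coefficient = 2
x_6 = 0.7500, f(x_6) = 0.731689, coefficient = 2
x_7 = 0.8750, f(x_7) = 0.640997, coefficient = 2
x_8 = 1.0000, f(x_8) = 0.540302, coefficient = 2
x_9 = 1.1250, f(x_9) = 0.431177, coefficient = 2
x_10 = 1.2500, f(x_10) = 0.315322, coefficient = 2
x_11 = 1.3750, f(x_11) = 0.194548, coefficient = 2
x_12 = 1.5000, f(x_12) = 0.070737, coefficient = 1

I ≈ (0.125000/2) × 15.939133 = 0.996196
Exact value: 0.997495
Error: 0.001299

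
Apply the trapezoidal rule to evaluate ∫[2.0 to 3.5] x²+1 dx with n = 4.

f(x) = x²+1
a = 2.0, b = 3.5, n = 4
h = (b - a)/n = 0.375000

Trapezoidal rule: (h/2)[f(x₀) + 2f(x₁) + 2f(x₂) + ... + f(xₙ)]

x_0 = 2.0000, f(x_0) = 5.000000, coefficient = 1
x_1 = 2.3750, f(x_1) = 6.640625, coefficient = 2
x_2 = 2.7500, f(x_2) = 8.562500, coefficient = 2
x_3 = 3.1250, f(x_3) = 10.765625, coefficient = 2
x_4 = 3.5000, f(x_4) = 13.250000, coefficient = 1

I ≈ (0.375000/2) × 70.187500 = 13.160156
Exact value: 13.125000
Error: 0.035156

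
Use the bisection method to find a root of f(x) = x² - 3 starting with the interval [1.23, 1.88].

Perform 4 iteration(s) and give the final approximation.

f(x) = x² - 3
Initial interval: [1.23, 1.88]

Iteration 1:
  c_1 = (1.230000 + 1.880000)/2 = 1.555000
  f(c_1) = f(1.555000) = -0.581975
  f(a) × f(c) ≥ 0, new interval: [1.555000, 1.880000]
Iteration 2:
  c_2 = (1.555000 + 1.880000)/2 = 1.717500
  f(c_2) = f(1.717500) = -0.050194
  f(a) × f(c) ≥ 0, new interval: [1.717500, 1.880000]
Iteration 3:
  c_3 = (1.717500 + 1.880000)/2 = 1.798750
  f(c_3) = f(1.798750) = 0.235502
  f(a) × f(c) < 0, new interval: [1.717500, 1.798750]
Iteration 4:
  c_4 = (1.717500 + 1.798750)/2 = 1.758125
  f(c_4) = f(1.758125) = 0.091004
  f(a) × f(c) < 0, new interval: [1.717500, 1.758125]

After 4 iteration(s), the approximation is c_4 = 1.758125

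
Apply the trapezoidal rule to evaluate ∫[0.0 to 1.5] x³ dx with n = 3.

f(x) = x³
a = 0.0, b = 1.5, n = 3
h = (b - a)/n = 0.500000

Trapezoidal rule: (h/2)[f(x₀) + 2f(x₁) + 2f(x₂) + ... + f(xₙ)]

x_0 = 0.0000, f(x_0) = 0.000000, coefficient = 1
x_1 = 0.5000, f(x_1) = 0.125000, coefficient = 2
x_2 = 1.0000, f(x_2) = 1.000000, coefficient = 2
x_3 = 1.5000, f(x_3) = 3.375000, coefficient = 1

I ≈ (0.500000/2) × 5.625000 = 1.406250
Exact value: 1.265625
Error: 0.140625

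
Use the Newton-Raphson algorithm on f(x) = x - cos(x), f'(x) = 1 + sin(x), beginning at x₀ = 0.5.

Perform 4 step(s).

f(x) = x - cos(x)
f'(x) = 1 + sin(x)
x₀ = 0.5

Newton-Raphson formula: x_{n+1} = x_n - f(x_n)/f'(x_n)

Iteration 1:
  f(0.500000) = -0.377583
  f'(0.500000) = 1.479426
  x_1 = 0.500000 - (-0.377583)/1.479426 = 0.755222
Iteration 2:
  f(0.755222) = 0.027103
  f'(0.755222) = 1.685451
  x_2 = 0.755222 - 0.027103/1.685451 = 0.739142
Iteration 3:
  f(0.739142) = 0.000095
  f'(0.739142) = 1.673654
  x_3 = 0.739142 - 0.000095/1.673654 = 0.739085
Iteration 4:
  f(0.739085) = 0.000000
  f'(0.739085) = 1.673612
  x_4 = 0.739085 - 0.000000/1.673612 = 0.739085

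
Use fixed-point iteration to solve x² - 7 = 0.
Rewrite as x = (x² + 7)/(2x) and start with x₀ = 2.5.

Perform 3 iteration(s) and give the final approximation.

Equation: x² - 7 = 0
Fixed-point form: x = (x² + 7)/(2x)
x₀ = 2.5

x_1 = g(2.500000) = 2.650000
x_2 = g(2.650000) = 2.645755
x_3 = g(2.645755) = 2.645751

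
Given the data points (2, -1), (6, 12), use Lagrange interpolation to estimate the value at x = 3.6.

Lagrange interpolation formula:
P(x) = Σ yᵢ × Lᵢ(x)
where Lᵢ(x) = Π_{j≠i} (x - xⱼ)/(xᵢ - xⱼ)

L_0(3.6) = (3.6 - 6)/(2 - 6) = 0.600000
L_1(3.6) = (3.6 - 2)/(6 - 2) = 0.400000

P(3.6) = (-1)×L_0(3.6) + 12×L_1(3.6)
P(3.6) = 4.200000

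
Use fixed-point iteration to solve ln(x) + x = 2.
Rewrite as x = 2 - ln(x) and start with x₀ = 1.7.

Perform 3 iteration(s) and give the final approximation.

Equation: ln(x) + x = 2
Fixed-point form: x = 2 - ln(x)
x₀ = 1.7

x_1 = g(1.700000) = 1.469372
x_2 = g(1.469372) = 1.615165
x_3 = g(1.615165) = 1.520563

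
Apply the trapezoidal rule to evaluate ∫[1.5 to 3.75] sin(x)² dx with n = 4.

f(x) = sin(x)²
a = 1.5, b = 3.75, n = 4
h = (b - a)/n = 0.562500

Trapezoidal rule: (h/2)[f(x₀) + 2f(x₁) + 2f(x₂) + ... + f(xₙ)]

x_0 = 1.5000, f(x_0) = 0.994996, coefficient = 1
x_1 = 2.0625, f(x_1) = 0.777095, coefficient = 2
x_2 = 2.6250, f(x_2) = 0.243957, coefficient = 2
x_3 = 3.1875, f(x_3) = 0.002106, coefficient = 2
x_4 = 3.7500, f(x_4) = 0.326682, coefficient = 1

I ≈ (0.562500/2) × 3.367995 = 0.947248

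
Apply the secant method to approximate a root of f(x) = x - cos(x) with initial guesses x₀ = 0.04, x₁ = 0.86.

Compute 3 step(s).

f(x) = x - cos(x)
x₀ = 0.04, x₁ = 0.86

Secant formula: x_{n+1} = x_n - f(x_n)(x_n - x_{n-1})/(f(x_n) - f(x_{n-1}))

Iteration 1:
  f(0.040000) = -0.959200
  f(0.860000) = 0.207563
  x_2 = 0.860000 - 0.207563×(0.860000 - 0.040000)/(0.207563 - (-0.959200))
       = 0.714125
Iteration 2:
  f(0.860000) = 0.207563
  f(0.714125) = -0.041541
  x_3 = 0.714125 - (-0.041541)×(0.714125 - 0.860000)/(-0.041541 - 0.207563)
       = 0.738452
Iteration 3:
  f(0.714125) = -0.041541
  f(0.738452) = -0.001060
  x_4 = 0.738452 - (-0.001060)×(0.738452 - 0.714125)/(-0.001060 - (-0.041541))
       = 0.739089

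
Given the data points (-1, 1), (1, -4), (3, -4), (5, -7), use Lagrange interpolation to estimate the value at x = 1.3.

Lagrange interpolation formula:
P(x) = Σ yᵢ × Lᵢ(x)
where Lᵢ(x) = Π_{j≠i} (x - xⱼ)/(xᵢ - xⱼ)

L_0(1.3) = (1.3 - 1)/(-1 - 1) × (1.3 - 3)/(-1 - 3) × (1.3 - 5)/(-1 - 5) = -0.039313
L_1(1.3) = (1.3 - (-1))/(1 - (-1)) × (1.3 - 3)/(1 - 3) × (1.3 - 5)/(1 - 5) = 0.904187
L_2(1.3) = (1.3 - (-1))/(3 - (-1)) × (1.3 - 1)/(3 - 1) × (1.3 - 5)/(3 - 5) = 0.159563
L_3(1.3) = (1.3 - (-1))/(5 - (-1)) × (1.3 - 1)/(5 - 1) × (1.3 - 3)/(5 - 3) = -0.024438

P(1.3) = 1×L_0(1.3) + (-4)×L_1(1.3) + (-4)×L_2(1.3) + (-7)×L_3(1.3)
P(1.3) = -4.123250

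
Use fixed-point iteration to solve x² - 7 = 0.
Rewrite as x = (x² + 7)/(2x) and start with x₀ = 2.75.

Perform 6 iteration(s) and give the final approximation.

Equation: x² - 7 = 0
Fixed-point form: x = (x² + 7)/(2x)
x₀ = 2.75

x_1 = g(2.750000) = 2.647727
x_2 = g(2.647727) = 2.645752
x_3 = g(2.645752) = 2.645751
x_4 = g(2.645751) = 2.645751
x_5 = g(2.645751) = 2.645751
x_6 = g(2.645751) = 2.645751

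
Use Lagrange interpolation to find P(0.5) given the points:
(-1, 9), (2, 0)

Lagrange interpolation formula:
P(x) = Σ yᵢ × Lᵢ(x)
where Lᵢ(x) = Π_{j≠i} (x - xⱼ)/(xᵢ - xⱼ)

L_0(0.5) = (0.5 - 2)/(-1 - 2) = 0.500000
L_1(0.5) = (0.5 - (-1))/(2 - (-1)) = 0.500000

P(0.5) = 9×L_0(0.5) + 0×L_1(0.5)
P(0.5) = 4.500000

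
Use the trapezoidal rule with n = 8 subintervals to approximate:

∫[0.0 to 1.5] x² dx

f(x) = x²
a = 0.0, b = 1.5, n = 8
h = (b - a)/n = 0.187500

Trapezoidal rule: (h/2)[f(x₀) + 2f(x₁) + 2f(x₂) + ... + f(xₙ)]

x_0 = 0.0000, f(x_0) = 0.000000, coefficient = 1
x_1 = 0.1875, f(x_1) = 0.035156, coefficient = 2
x_2 = 0.3750, f(x_2) = 0.140625, coefficient = 2
x_3 = 0.5625, f(x_3) = 0.316406, coefficient = 2
x_4 = 0.7500, f(x_4) = 0.562500, coefficient = 2
x_5 = 0.9375, f(x_5) = 0.878906, coefficient = 2
x_6 = 1.1250, f(x_6) = 1.265625, coefficient = 2
x_7 = 1.3125, f(x_7) = 1.722656, coefficient = 2
x_8 = 1.5000, f(x_8) = 2.250000, coefficient = 1

I ≈ (0.187500/2) × 12.093750 = 1.133789
Exact value: 1.125000
Error: 0.008789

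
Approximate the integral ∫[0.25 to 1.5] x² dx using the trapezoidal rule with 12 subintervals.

f(x) = x²
a = 0.25, b = 1.5, n = 12
h = (b - a)/n = 0.104167

Trapezoidal rule: (h/2)[f(x₀) + 2f(x₁) + 2f(x₂) + ... + f(xₙ)]

x_0 = 0.2500, f(x_0) = 0.062500, coefficient = 1
x_1 = 0.3542, f(x_1) = 0.125434, coefficient = 2
x_2 = 0.4583, f(x_2) = 0.210069, coefficient = 2
x_3 = 0.5625, f(x_3) = 0.316406, coefficient = 2
x_4 = 0.6667, f(x_4) = 0.444444, coefficient = 2
x_5 = 0.7708, f(x_5) = 0.594184, coefficient = 2
x_6 = 0.8750, f(x_6) = 0.765625, coefficient = 2
x_7 = 0.9792, f(x_7) = 0.958767, coefficient = 2
x_8 = 1.0833, f(x_8) = 1.173611, coefficient = 2
x_9 = 1.1875, f(x_9) = 1.410156, coefficient = 2
x_10 = 1.2917, f(x_10) = 1.668403, coefficient = 2
x_11 = 1.3958, f(x_11) = 1.948351, coefficient = 2
x_12 = 1.5000, f(x_12) = 2.250000, coefficient = 1

I ≈ (0.104167/2) × 21.543403 = 1.122052
Exact value: 1.119792
Error: 0.002261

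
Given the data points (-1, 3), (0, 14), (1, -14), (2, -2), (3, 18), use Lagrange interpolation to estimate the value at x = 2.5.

Lagrange interpolation formula:
P(x) = Σ yᵢ × Lᵢ(x)
where Lᵢ(x) = Π_{j≠i} (x - xⱼ)/(xᵢ - xⱼ)

L_0(2.5) = (2.5 - 0)/(-1 - 0) × (2.5 - 1)/(-1 - 1) × (2.5 - 2)/(-1 - 2) × (2.5 - 3)/(-1 - 3) = -0.039062
L_1(2.5) = (2.5 - (-1))/(0 - (-1)) × (2.5 - 1)/(0 - 1) × (2.5 - 2)/(0 - 2) × (2.5 - 3)/(0 - 3) = 0.218750
L_2(2.5) = (2.5 - (-1))/(1 - (-1)) × (2.5 - 0)/(1 - 0) × (2.5 - 2)/(1 - 2) × (2.5 - 3)/(1 - 3) = -0.546875
L_3(2.5) = (2.5 - (-1))/(2 - (-1)) × (2.5 - 0)/(2 - 0) × (2.5 - 1)/(2 - 1) × (2.5 - 3)/(2 - 3) = 1.093750
L_4(2.5) = (2.5 - (-1))/(3 - (-1)) × (2.5 - 0)/(3 - 0) × (2.5 - 1)/(3 - 1) × (2.5 - 2)/(3 - 2) = 0.273438

P(2.5) = 3×L_0(2.5) + 14×L_1(2.5) + (-14)×L_2(2.5) + (-2)×L_3(2.5) + 18×L_4(2.5)
P(2.5) = 13.335938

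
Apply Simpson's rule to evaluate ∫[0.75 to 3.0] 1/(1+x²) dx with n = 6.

f(x) = 1/(1+x²)
a = 0.75, b = 3.0, n = 6
h = (b - a)/n = 0.375000

Simpson's rule: (h/3)[f(x₀) + 4f(x₁) + 2f(x₂) + ... + f(xₙ)]

x_0 = 0.7500, f(x_0) = 0.640000, coefficient = 1
x_1 = 1.1250, f(x_1) = 0.441379, coefficient = 4
x_2 = 1.5000, f(x_2) = 0.307692, coefficient = 2
x_3 = 1.8750, f(x_3) = 0.221453, coefficient = 4
x_4 = 2.2500, f(x_4) = 0.164948, coefficient = 2
x_5 = 2.6250, f(x_5) = 0.126733, coefficient = 4
x_6 = 3.0000, f(x_6) = 0.100000, coefficient = 1

I ≈ (0.375000/3) × 4.843543 = 0.605443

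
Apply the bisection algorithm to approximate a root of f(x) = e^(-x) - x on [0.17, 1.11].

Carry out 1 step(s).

f(x) = e^(-x) - x
Initial interval: [0.17, 1.11]

Iteration 1:
  c_1 = (0.170000 + 1.110000)/2 = 0.640000
  f(c_1) = f(0.640000) = -0.112708
  f(a) × f(c) < 0, new interval: [0.170000, 0.640000]

After 1 iteration(s), the approximation is c_1 = 0.640000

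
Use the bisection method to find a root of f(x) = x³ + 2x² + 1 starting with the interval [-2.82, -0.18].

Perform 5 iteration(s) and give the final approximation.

f(x) = x³ + 2x² + 1
Initial interval: [-2.82, -0.18]

Iteration 1:
  c_1 = (-2.820000 + (-0.180000))/2 = -1.500000
  f(c_1) = f(-1.500000) = 2.125000
  f(a) × f(c) < 0, new interval: [-2.820000, -1.500000]
Iteration 2:
  c_2 = (-2.820000 + (-1.500000))/2 = -2.160000
  f(c_2) = f(-2.160000) = 0.253504
  f(a) × f(c) < 0, new interval: [-2.820000, -2.160000]
Iteration 3:
  c_3 = (-2.820000 + (-2.160000))/2 = -2.490000
  f(c_3) = f(-2.490000) = -2.038049
  f(a) × f(c) ≥ 0, new interval: [-2.490000, -2.160000]
Iteration 4:
  c_4 = (-2.490000 + (-2.160000))/2 = -2.325000
  f(c_4) = f(-2.325000) = -0.756828
  f(a) × f(c) ≥ 0, new interval: [-2.325000, -2.160000]
Iteration 5:
  c_5 = (-2.325000 + (-2.160000))/2 = -2.242500
  f(c_5) = f(-2.242500) = -0.219486
  f(a) × f(c) ≥ 0, new interval: [-2.242500, -2.160000]

After 5 iteration(s), the approximation is c_5 = -2.242500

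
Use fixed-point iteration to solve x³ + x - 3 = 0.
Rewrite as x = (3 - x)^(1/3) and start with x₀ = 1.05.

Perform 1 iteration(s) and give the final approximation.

Equation: x³ + x - 3 = 0
Fixed-point form: x = (3 - x)^(1/3)
x₀ = 1.05

x_1 = g(1.050000) = 1.249333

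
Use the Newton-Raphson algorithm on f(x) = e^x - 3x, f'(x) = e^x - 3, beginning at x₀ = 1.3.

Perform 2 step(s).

f(x) = e^x - 3x
f'(x) = e^x - 3
x₀ = 1.3

Newton-Raphson formula: x_{n+1} = x_n - f(x_n)/f'(x_n)

Iteration 1:
  f(1.300000) = -0.230703
  f'(1.300000) = 0.669297
  x_1 = 1.300000 - (-0.230703)/0.669297 = 1.644695
Iteration 2:
  f(1.644695) = 0.245345
  f'(1.644695) = 2.179431
  x_2 = 1.644695 - 0.245345/2.179431 = 1.532122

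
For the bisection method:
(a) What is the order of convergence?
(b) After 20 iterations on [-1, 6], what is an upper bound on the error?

(a) Bisection has linear (order 1) convergence; the error is halved each step.

(b) Error bound = (b-a)/2^n = (6 - (-1))/2^{20}
    = 7/2^{20}

(a) 1 (linear); (b) error ≤ 6.68e-06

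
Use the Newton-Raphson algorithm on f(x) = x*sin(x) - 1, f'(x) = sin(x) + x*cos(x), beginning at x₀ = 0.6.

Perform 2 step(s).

f(x) = x*sin(x) - 1
f'(x) = sin(x) + x*cos(x)
x₀ = 0.6

Newton-Raphson formula: x_{n+1} = x_n - f(x_n)/f'(x_n)

Iteration 1:
  f(0.600000) = -0.661215
  f'(0.600000) = 1.059844
  x_1 = 0.600000 - (-0.661215)/1.059844 = 1.223879
Iteration 2:
  f(1.223879) = 0.150967
  f'(1.223879) = 1.356545
  x_2 = 1.223879 - 0.150967/1.356545 = 1.112591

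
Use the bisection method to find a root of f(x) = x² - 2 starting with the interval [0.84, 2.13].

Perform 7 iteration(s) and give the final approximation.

f(x) = x² - 2
Initial interval: [0.84, 2.13]

Iteration 1:
  c_1 = (0.840000 + 2.130000)/2 = 1.485000
  f(c_1) = f(1.485000) = 0.205225
  f(a) × f(c) < 0, new interval: [0.840000, 1.485000]
Iteration 2:
  c_2 = (0.840000 + 1.485000)/2 = 1.162500
  f(c_2) = f(1.162500) = -0.648594
  f(a) × f(c) ≥ 0, new interval: [1.162500, 1.485000]
Iteration 3:
  c_3 = (1.162500 + 1.485000)/2 = 1.323750
  f(c_3) = f(1.323750) = -0.247686
  f(a) × f(c) ≥ 0, new interval: [1.323750, 1.485000]
Iteration 4:
  c_4 = (1.323750 + 1.485000)/2 = 1.404375
  f(c_4) = f(1.404375) = -0.027731
  f(a) × f(c) ≥ 0, new interval: [1.404375, 1.485000]
Iteration 5:
  c_5 = (1.404375 + 1.485000)/2 = 1.444687
  f(c_5) = f(1.444687) = 0.087122
  f(a) × f(c) < 0, new interval: [1.404375, 1.444687]
Iteration 6:
  c_6 = (1.404375 + 1.444687)/2 = 1.424531
  f(c_6) = f(1.424531) = 0.029289
  f(a) × f(c) < 0, new interval: [1.404375, 1.424531]
Iteration 7:
  c_7 = (1.404375 + 1.424531)/2 = 1.414453
  f(c_7) = f(1.414453) = 0.000678
  f(a) × f(c) < 0, new interval: [1.404375, 1.414453]

After 7 iteration(s), the approximation is c_7 = 1.414453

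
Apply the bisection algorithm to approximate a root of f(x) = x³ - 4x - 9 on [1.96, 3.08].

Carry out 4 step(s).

f(x) = x³ - 4x - 9
Initial interval: [1.96, 3.08]

Iteration 1:
  c_1 = (1.960000 + 3.080000)/2 = 2.520000
  f(c_1) = f(2.520000) = -3.076992
  f(a) × f(c) ≥ 0, new interval: [2.520000, 3.080000]
Iteration 2:
  c_2 = (2.520000 + 3.080000)/2 = 2.800000
  f(c_2) = f(2.800000) = 1.752000
  f(a) × f(c) < 0, new interval: [2.520000, 2.800000]
Iteration 3:
  c_3 = (2.520000 + 2.800000)/2 = 2.660000
  f(c_3) = f(2.660000) = -0.818904
  f(a) × f(c) ≥ 0, new interval: [2.660000, 2.800000]
Iteration 4:
  c_4 = (2.660000 + 2.800000)/2 = 2.730000
  f(c_4) = f(2.730000) = 0.426417
  f(a) × f(c) < 0, new interval: [2.660000, 2.730000]

After 4 iteration(s), the approximation is c_4 = 2.730000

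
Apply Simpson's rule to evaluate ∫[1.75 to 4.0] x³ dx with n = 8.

f(x) = x³
a = 1.75, b = 4.0, n = 8
h = (b - a)/n = 0.281250

Simpson's rule: (h/3)[f(x₀) + 4f(x₁) + 2f(x₂) + ... + f(xₙ)]

x_0 = 1.7500, f(x_0) = 5.359375, coefficient = 1
x_1 = 2.0312, f(x_1) = 8.380890, coefficient = 4
x_2 = 2.3125, f(x_2) = 12.366455, coefficient = 2
x_3 = 2.5938, f(x_3) = 17.449554, coefficient = 4
x_4 = 2.8750, f(x_4) = 23.763672, coefficient = 2
x_5 = 3.1562, f(x_5) = 31.442291, coefficient = 4
x_6 = 3.4375, f(x_6) = 40.618896, coefficient = 2
x_7 = 3.7188, f(x_7) = 51.426971, coefficient = 4
x_8 = 4.0000, f(x_8) = 64.000000, coefficient = 1

I ≈ (0.281250/3) × 657.656250 = 61.655273
Exact value: 61.655273
Error: 0.000000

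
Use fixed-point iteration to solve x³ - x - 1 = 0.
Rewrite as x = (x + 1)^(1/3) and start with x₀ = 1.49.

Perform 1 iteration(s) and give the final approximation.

Equation: x³ - x - 1 = 0
Fixed-point form: x = (x + 1)^(1/3)
x₀ = 1.49

x_1 = g(1.490000) = 1.355397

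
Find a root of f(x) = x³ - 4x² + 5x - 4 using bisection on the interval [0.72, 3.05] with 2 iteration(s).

f(x) = x³ - 4x² + 5x - 4
Initial interval: [0.72, 3.05]

Iteration 1:
  c_1 = (0.720000 + 3.050000)/2 = 1.885000
  f(c_1) = f(1.885000) = -2.090071
  f(a) × f(c) ≥ 0, new interval: [1.885000, 3.050000]
Iteration 2:
  c_2 = (1.885000 + 3.050000)/2 = 2.467500
  f(c_2) = f(2.467500) = -0.993212
  f(a) × f(c) ≥ 0, new interval: [2.467500, 3.050000]

After 2 iteration(s), the approximation is c_2 = 2.467500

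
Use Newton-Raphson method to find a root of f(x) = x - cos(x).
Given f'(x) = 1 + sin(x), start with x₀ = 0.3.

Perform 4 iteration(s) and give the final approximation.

f(x) = x - cos(x)
f'(x) = 1 + sin(x)
x₀ = 0.3

Newton-Raphson formula: x_{n+1} = x_n - f(x_n)/f'(x_n)

Iteration 1:
  f(0.300000) = -0.655336
  f'(0.300000) = 1.295520
  x_1 = 0.300000 - (-0.655336)/1.295520 = 0.805848
Iteration 2:
  f(0.805848) = 0.113349
  f'(0.805848) = 1.721418
  x_2 = 0.805848 - 0.113349/1.721418 = 0.740002
Iteration 3:
  f(0.740002) = 0.001535
  f'(0.740002) = 1.674289
  x_3 = 0.740002 - 0.001535/1.674289 = 0.739085
Iteration 4:
  f(0.739085) = 0.000000
  f'(0.739085) = 1.673612
  x_4 = 0.739085 - 0.000000/1.673612 = 0.739085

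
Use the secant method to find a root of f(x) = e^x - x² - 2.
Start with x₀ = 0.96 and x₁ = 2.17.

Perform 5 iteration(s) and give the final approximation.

f(x) = e^x - x² - 2
x₀ = 0.96, x₁ = 2.17

Secant formula: x_{n+1} = x_n - f(x_n)(x_n - x_{n-1})/(f(x_n) - f(x_{n-1}))

Iteration 1:
  f(0.960000) = -0.309904
  f(2.170000) = 2.049384
  x_2 = 2.170000 - 2.049384×(2.170000 - 0.960000)/(2.049384 - (-0.309904))
       = 1.118939
Iteration 2:
  f(2.170000) = 2.049384
  f(1.118939) = -0.190420
  x_3 = 1.118939 - (-0.190420)×(1.118939 - 2.170000)/(-0.190420 - 2.049384)
       = 1.208297
Iteration 3:
  f(1.118939) = -0.190420
  f(1.208297) = -0.112203
  x_4 = 1.208297 - (-0.112203)×(1.208297 - 1.118939)/(-0.112203 - (-0.190420))
       = 1.336482
Iteration 4:
  f(1.208297) = -0.112203
  f(1.336482) = 0.019447
  x_5 = 1.336482 - 0.019447×(1.336482 - 1.208297)/(0.019447 - (-0.112203))
       = 1.317546
Iteration 5:
  f(1.336482) = 0.019447
  f(1.317546) = -0.001681
  x_6 = 1.317546 - (-0.001681)×(1.317546 - 1.336482)/(-0.001681 - 0.019447)
       = 1.319053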